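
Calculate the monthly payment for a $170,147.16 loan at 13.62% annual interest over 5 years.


Loan payment formula: PMT = PV × r / (1 − (1 + r)^(−n))
Monthly rate r = 0.1362/12 = 0.01135, n = 60 months
Denominator: 1 − (1 + 0.1362/12)^(−60) = 0.491944
PMT = $170,147.16 × (0.1362/12) / 0.491944
PMT = $3,925.59 per month

PMT = PV × r / (1-(1+r)^(-n)) = $3,925.59/month


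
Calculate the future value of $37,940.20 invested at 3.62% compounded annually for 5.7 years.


Compound interest formula: A = P(1 + r/n)^(nt)
A = $37,940.20 × (1 + 0.0362/1)^(1 × 5.7)
Growth factor: (1 + 0.0362/1)^5.7 = 1.2246964
A = $37,940.20 × 1.2246964
A = $46,465.23

A = P(1 + r/n)^(nt) = $46,465.23


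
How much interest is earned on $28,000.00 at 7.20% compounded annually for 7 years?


Compound interest earned = final amount − principal.
A = P(1 + r/n)^(nt) = $28,000.00 × (1 + 0.072/1)^(1 × 7) = $45,553.48
Interest = A − P = $45,553.48 − $28,000.00 = $17,553.48

Interest = A - P = $17,553.48


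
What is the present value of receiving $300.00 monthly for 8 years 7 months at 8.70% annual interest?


Present value of an ordinary annuity: PV = PMT × (1 − (1 + r)^(−n)) / r
Monthly rate r = 0.087/12 = 0.00725, n = 103
PV = $300.00 × (1 − (1 + 0.087/12)^(−103)) / (0.087/12)
PV = $300.00 × 72.388601
PV = $21,716.58

PV = PMT × (1-(1+r)^(-n))/r = $21,716.58


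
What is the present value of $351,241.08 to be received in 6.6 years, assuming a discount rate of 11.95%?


Present value formula: PV = FV / (1 + r)^t
PV = $351,241.08 / (1 + 0.1195)^6.6
PV = $351,241.08 / 2.1064883
PV = $166,742.48

PV = FV / (1 + r)^t = $166,742.48


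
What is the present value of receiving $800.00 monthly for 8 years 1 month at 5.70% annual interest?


Present value of an ordinary annuity: PV = PMT × (1 − (1 + r)^(−n)) / r
Monthly rate r = 0.057/12 = 0.00475, n = 97
PV = $800.00 × (1 − (1 + 0.057/12)^(−97)) / (0.057/12)
PV = $800.00 × 77.579191
PV = $62,063.35

PV = PMT × (1-(1+r)^(-n))/r = $62,063.35


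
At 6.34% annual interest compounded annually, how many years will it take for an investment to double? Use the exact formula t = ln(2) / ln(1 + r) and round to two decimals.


Doubling condition: (1 + r)^t = 2
Take ln of both sides: t × ln(1 + r) = ln(2)
t = ln(2) / ln(1 + r)
t = 0.693147 / 0.061471
t = 11.28

t = ln(2) / ln(1 + r) = 11.28 years


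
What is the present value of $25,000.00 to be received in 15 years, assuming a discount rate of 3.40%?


Present value formula: PV = FV / (1 + r)^t
PV = $25,000.00 / (1 + 0.034)^15
PV = $25,000.00 / 1.651232
PV = $15,140.21

PV = FV / (1 + r)^t = $15,140.21


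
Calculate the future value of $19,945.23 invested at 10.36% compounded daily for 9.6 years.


Compound interest formula: A = P(1 + r/n)^(nt)
A = $19,945.23 × (1 + 0.1036/365)^(365 × 9.6)
Growth factor: (1 + 0.1036/365)^3504 = 2.703153
A = $19,945.23 × 2.703153
A = $53,915.01

A = P(1 + r/n)^(nt) = $53,915.01


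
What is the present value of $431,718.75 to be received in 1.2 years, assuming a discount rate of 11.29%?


Present value formula: PV = FV / (1 + r)^t
PV = $431,718.75 / (1 + 0.1129)^1.2
PV = $431,718.75 / 1.1369657
PV = $379,711.32

PV = FV / (1 + r)^t = $379,711.32


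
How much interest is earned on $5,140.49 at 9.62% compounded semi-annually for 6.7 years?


Compound interest earned = final amount − principal.
A = P(1 + r/n)^(nt) = $5,140.49 × (1 + 0.0962/2)^(2 × 6.7) = $9,647.19
Interest = A − P = $9,647.19 − $5,140.49 = $4,506.70

Interest = A - P = $4,506.70


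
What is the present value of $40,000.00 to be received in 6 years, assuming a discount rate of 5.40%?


Present value formula: PV = FV / (1 + r)^t
PV = $40,000.00 / (1 + 0.054)^6
PV = $40,000.00 / 1.3710196
PV = $29,175.37

PV = FV / (1 + r)^t = $29,175.37


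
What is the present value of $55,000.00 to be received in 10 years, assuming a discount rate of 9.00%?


Present value formula: PV = FV / (1 + r)^t
PV = $55,000.00 / (1 + 0.09)^10
PV = $55,000.00 / 2.367364
PV = $23,232.59

PV = FV / (1 + r)^t = $23,232.59


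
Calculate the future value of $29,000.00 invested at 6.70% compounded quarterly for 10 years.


Compound interest formula: A = P(1 + r/n)^(nt)
A = $29,000.00 × (1 + 0.067/4)^(4 × 10)
Growth factor: (1 + 0.067/4)^40 = 1.94342257
A = $29,000.00 × 1.94342257
A = $56,359.25

A = P(1 + r/n)^(nt) = $56,359.25


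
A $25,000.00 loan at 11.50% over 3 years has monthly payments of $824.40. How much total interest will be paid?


Total paid over the life of the loan = PMT × n.
Total paid = $824.40 × 36 = $29,678.40
Total interest = total paid − principal = $29,678.40 − $25,000.00 = $4,678.40

Total interest = (PMT × n) - PV = $4,678.40


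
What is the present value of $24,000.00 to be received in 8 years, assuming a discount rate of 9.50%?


Present value formula: PV = FV / (1 + r)^t
PV = $24,000.00 / (1 + 0.095)^8
PV = $24,000.00 / 2.066869
PV = $11,611.77

PV = FV / (1 + r)^t = $11,611.77


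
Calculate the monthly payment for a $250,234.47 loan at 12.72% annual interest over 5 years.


Loan payment formula: PMT = PV × r / (1 − (1 + r)^(−n))
Monthly rate r = 0.1272/12 = 0.0106, n = 60 months
Denominator: 1 − (1 + 0.1272/12)^(−60) = 0.468819
PMT = $250,234.47 × (0.1272/12) / 0.468819
PMT = $5,657.80 per month

PMT = PV × r / (1-(1+r)^(-n)) = $5,657.80/month


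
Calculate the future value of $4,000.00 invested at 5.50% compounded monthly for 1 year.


Compound interest formula: A = P(1 + r/n)^(nt)
A = $4,000.00 × (1 + 0.055/12)^(12 × 1)
Growth factor: (1 + 0.055/12)^12 = 1.056408
A = $4,000.00 × 1.056408
A = $4,225.63

A = P(1 + r/n)^(nt) = $4,225.63


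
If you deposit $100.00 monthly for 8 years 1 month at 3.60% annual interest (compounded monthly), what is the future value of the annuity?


Future value of an ordinary annuity: FV = PMT × ((1 + r)^n − 1) / r
Monthly rate r = 0.036/12 = 0.003, n = 97
FV = $100.00 × ((1 + 0.036/12)^97 − 1) / (0.036/12)
FV = $100.00 × 112.393981
FV = $11,239.40

FV = PMT × ((1+r)^n - 1)/r = $11,239.40


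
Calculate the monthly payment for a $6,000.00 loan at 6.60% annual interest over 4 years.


Loan payment formula: PMT = PV × r / (1 − (1 + r)^(−n))
Monthly rate r = 0.066/12 = 0.0055, n = 48 months
Denominator: 1 − (1 + 0.066/12)^(−48) = 0.231471
PMT = $6,000.00 × (0.066/12) / 0.231471
PMT = $142.57 per month

PMT = PV × r / (1-(1+r)^(-n)) = $142.57/month


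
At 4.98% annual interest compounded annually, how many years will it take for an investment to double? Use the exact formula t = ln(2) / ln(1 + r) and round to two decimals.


Doubling condition: (1 + r)^t = 2
Take ln of both sides: t × ln(1 + r) = ln(2)
t = ln(2) / ln(1 + r)
t = 0.693147 / 0.048600
t = 14.26

t = ln(2) / ln(1 + r) = 14.26 years


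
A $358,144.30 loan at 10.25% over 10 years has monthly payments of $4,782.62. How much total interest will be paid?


Total paid over the life of the loan = PMT × n.
Total paid = $4,782.62 × 120 = $573,914.40
Total interest = total paid − principal = $573,914.40 − $358,144.30 = $215,770.10

Total interest = (PMT × n) - PV = $215,770.10


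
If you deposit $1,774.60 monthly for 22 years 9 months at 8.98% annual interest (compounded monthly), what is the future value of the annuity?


Future value of an ordinary annuity: FV = PMT × ((1 + r)^n − 1) / r
Monthly rate r = 0.0898/12 ≈ 0.00748333, n = 273
FV = $1,774.60 × ((1 + 0.0898/12)^273 − 1) / (0.0898/12)
FV = $1,774.60 × 889.294085
FV = $1,578,141.28

FV = PMT × ((1+r)^n - 1)/r = $1,578,141.28


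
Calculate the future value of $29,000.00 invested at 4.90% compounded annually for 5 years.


Compound interest formula: A = P(1 + r/n)^(nt)
A = $29,000.00 × (1 + 0.049/1)^(1 × 5)
Growth factor: (1 + 0.049/1)^5 = 1.2702156
A = $29,000.00 × 1.2702156
A = $36,836.25

A = P(1 + r/n)^(nt) = $36,836.25


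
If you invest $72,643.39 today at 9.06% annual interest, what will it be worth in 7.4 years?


Future value formula: FV = PV × (1 + r)^t
FV = $72,643.39 × (1 + 0.0906)^7.4
FV = $72,643.39 × 1.8998733
FV = $138,013.24

FV = PV × (1 + r)^t = $138,013.24


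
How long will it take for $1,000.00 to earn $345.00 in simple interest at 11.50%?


Rearrange the simple interest formula for t:
I = P × r × t  ⇒  t = I / (P × r)
t = $345.00 / ($1,000.00 × 0.115)
t = 3

t = I/(P×r) = 3 years


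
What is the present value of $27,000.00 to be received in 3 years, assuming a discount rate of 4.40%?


Present value formula: PV = FV / (1 + r)^t
PV = $27,000.00 / (1 + 0.044)^3
PV = $27,000.00 / 1.1378932
PV = $23,728.06

PV = FV / (1 + r)^t = $23,728.06


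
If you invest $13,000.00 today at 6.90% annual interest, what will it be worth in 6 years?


Future value formula: FV = PV × (1 + r)^t
FV = $13,000.00 × (1 + 0.069)^6
FV = $13,000.00 × 1.4923347
FV = $19,400.35

FV = PV × (1 + r)^t = $19,400.35


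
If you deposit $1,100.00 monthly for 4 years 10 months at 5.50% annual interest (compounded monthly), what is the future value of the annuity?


Future value of an ordinary annuity: FV = PMT × ((1 + r)^n − 1) / r
Monthly rate r = 0.055/12 ≈ 0.00458333, n = 58
FV = $1,100.00 × ((1 + 0.055/12)^58 − 1) / (0.055/12)
FV = $1,100.00 × 66.267397
FV = $72,894.14

FV = PMT × ((1+r)^n - 1)/r = $72,894.14


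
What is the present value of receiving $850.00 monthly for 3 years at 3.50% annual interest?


Present value of an ordinary annuity: PV = PMT × (1 − (1 + r)^(−n)) / r
Monthly rate r = 0.035/12 ≈ 0.00291667, n = 36
PV = $850.00 × (1 − (1 + 0.035/12)^(−36)) / (0.035/12)
PV = $850.00 × 34.127270
PV = $29,008.18

PV = PMT × (1-(1+r)^(-n))/r = $29,008.18


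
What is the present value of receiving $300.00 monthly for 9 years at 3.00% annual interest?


Present value of an ordinary annuity: PV = PMT × (1 − (1 + r)^(−n)) / r
Monthly rate r = 0.03/12 = 0.0025, n = 108
PV = $300.00 × (1 − (1 + 0.03/12)^(−108)) / (0.03/12)
PV = $300.00 × 94.545300
PV = $28,363.59

PV = PMT × (1-(1+r)^(-n))/r = $28,363.59


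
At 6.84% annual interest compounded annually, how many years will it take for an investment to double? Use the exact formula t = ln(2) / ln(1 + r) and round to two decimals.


Doubling condition: (1 + r)^t = 2
Take ln of both sides: t × ln(1 + r) = ln(2)
t = ln(2) / ln(1 + r)
t = 0.693147 / 0.066162
t = 10.48

t = ln(2) / ln(1 + r) = 10.48 years


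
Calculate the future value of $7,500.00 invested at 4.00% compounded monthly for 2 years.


Compound interest formula: A = P(1 + r/n)^(nt)
A = $7,500.00 × (1 + 0.04/12)^(12 × 2)
Growth factor: (1 + 0.04/12)^24 = 1.083143
A = $7,500.00 × 1.083143
A = $8,123.57

A = P(1 + r/n)^(nt) = $8,123.57


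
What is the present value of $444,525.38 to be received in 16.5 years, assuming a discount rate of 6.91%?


Present value formula: PV = FV / (1 + r)^t
PV = $444,525.38 / (1 + 0.0691)^16.5
PV = $444,525.38 / 3.0116357
PV = $147,602.64

PV = FV / (1 + r)^t = $147,602.64


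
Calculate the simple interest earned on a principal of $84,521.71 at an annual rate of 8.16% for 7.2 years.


Simple interest formula: I = P × r × t
I = $84,521.71 × 0.0816 × 7.2
I = $49,658.20

I = P × r × t = $49,658.20


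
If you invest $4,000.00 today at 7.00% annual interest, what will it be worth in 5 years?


Future value formula: FV = PV × (1 + r)^t
FV = $4,000.00 × (1 + 0.07)^5
FV = $4,000.00 × 1.402552
FV = $5,610.21

FV = PV × (1 + r)^t = $5,610.21


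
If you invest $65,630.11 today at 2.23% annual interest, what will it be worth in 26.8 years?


Future value formula: FV = PV × (1 + r)^t
FV = $65,630.11 × (1 + 0.0223)^26.8
FV = $65,630.11 × 1.8059265
FV = $118,523.15

FV = PV × (1 + r)^t = $118,523.15


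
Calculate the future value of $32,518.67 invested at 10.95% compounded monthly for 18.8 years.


Compound interest formula: A = P(1 + r/n)^(nt)
A = $32,518.67 × (1 + 0.1095/12)^(12 × 18.8)
Growth factor: (1 + 0.1095/12)^225.6 = 7.762189
A = $32,518.67 × 7.762189
A = $252,416.06

A = P(1 + r/n)^(nt) = $252,416.06


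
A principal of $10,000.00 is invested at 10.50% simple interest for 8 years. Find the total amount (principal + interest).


Total amount formula: A = P(1 + rt) = P + P·r·t
Interest: I = P × r × t = $10,000.00 × 0.105 × 8 = $8,400.00
A = P + I = $10,000.00 + $8,400.00 = $18,400.00

A = P + I = P(1 + rt) = $18,400.00


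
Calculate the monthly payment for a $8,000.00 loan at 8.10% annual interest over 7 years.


Loan payment formula: PMT = PV × r / (1 − (1 + r)^(−n))
Monthly rate r = 0.081/12 = 0.00675, n = 84 months
Denominator: 1 − (1 + 0.081/12)^(−84) = 0.431694
PMT = $8,000.00 × (0.081/12) / 0.431694
PMT = $125.09 per month

PMT = PV × r / (1-(1+r)^(-n)) = $125.09/month


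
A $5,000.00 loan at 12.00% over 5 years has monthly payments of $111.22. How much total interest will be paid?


Total paid over the life of the loan = PMT × n.
Total paid = $111.22 × 60 = $6,673.20
Total interest = total paid − principal = $6,673.20 − $5,000.00 = $1,673.20

Total interest = (PMT × n) - PV = $1,673.20


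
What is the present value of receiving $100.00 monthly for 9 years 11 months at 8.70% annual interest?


Present value of an ordinary annuity: PV = PMT × (1 − (1 + r)^(−n)) / r
Monthly rate r = 0.087/12 = 0.00725, n = 119
PV = $100.00 × (1 − (1 + 0.087/12)^(−119)) / (0.087/12)
PV = $100.00 × 79.542693
PV = $7,954.27

PV = PMT × (1-(1+r)^(-n))/r = $7,954.27


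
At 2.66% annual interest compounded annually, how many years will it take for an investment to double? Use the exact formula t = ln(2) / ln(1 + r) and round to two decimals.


Doubling condition: (1 + r)^t = 2
Take ln of both sides: t × ln(1 + r) = ln(2)
t = ln(2) / ln(1 + r)
t = 0.693147 / 0.026252
t = 26.40

t = ln(2) / ln(1 + r) = 26.40 years


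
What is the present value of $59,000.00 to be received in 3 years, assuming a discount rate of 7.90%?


Present value formula: PV = FV / (1 + r)^t
PV = $59,000.00 / (1 + 0.079)^3
PV = $59,000.00 / 1.25621604
PV = $46,966.44

PV = FV / (1 + r)^t = $46,966.44


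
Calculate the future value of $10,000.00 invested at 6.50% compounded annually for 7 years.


Compound interest formula: A = P(1 + r/n)^(nt)
A = $10,000.00 × (1 + 0.065/1)^(1 × 7)
Growth factor: (1 + 0.065/1)^7 = 1.553987
A = $10,000.00 × 1.553987
A = $15,539.87

A = P(1 + r/n)^(nt) = $15,539.87


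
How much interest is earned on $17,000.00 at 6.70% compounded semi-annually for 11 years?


Compound interest earned = final amount − principal.
A = P(1 + r/n)^(nt) = $17,000.00 × (1 + 0.067/2)^(2 × 11) = $35,097.77
Interest = A − P = $35,097.77 − $17,000.00 = $18,097.77

Interest = A - P = $18,097.77


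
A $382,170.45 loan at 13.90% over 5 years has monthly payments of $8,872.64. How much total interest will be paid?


Total paid over the life of the loan = PMT × n.
Total paid = $8,872.64 × 60 = $532,358.40
Total interest = total paid − principal = $532,358.40 − $382,170.45 = $150,187.95

Total interest = (PMT × n) - PV = $150,187.95


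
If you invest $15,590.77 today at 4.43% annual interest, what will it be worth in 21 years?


Future value formula: FV = PV × (1 + r)^t
FV = $15,590.77 × (1 + 0.0443)^21
FV = $15,590.77 × 2.4850254
FV = $38,743.46

FV = PV × (1 + r)^t = $38,743.46


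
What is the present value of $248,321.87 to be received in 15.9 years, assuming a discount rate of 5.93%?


Present value formula: PV = FV / (1 + r)^t
PV = $248,321.87 / (1 + 0.0593)^15.9
PV = $248,321.87 / 2.4992037
PV = $99,360.40

PV = FV / (1 + r)^t = $99,360.40


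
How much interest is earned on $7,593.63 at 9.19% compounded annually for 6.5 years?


Compound interest earned = final amount − principal.
A = P(1 + r/n)^(nt) = $7,593.63 × (1 + 0.0919/1)^(1 × 6.5) = $13,447.39
Interest = A − P = $13,447.39 − $7,593.63 = $5,853.76

Interest = A - P = $5,853.76


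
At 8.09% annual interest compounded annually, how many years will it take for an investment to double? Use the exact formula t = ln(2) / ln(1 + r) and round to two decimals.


Doubling condition: (1 + r)^t = 2
Take ln of both sides: t × ln(1 + r) = ln(2)
t = ln(2) / ln(1 + r)
t = 0.693147 / 0.077794
t = 8.91

t = ln(2) / ln(1 + r) = 8.91 years


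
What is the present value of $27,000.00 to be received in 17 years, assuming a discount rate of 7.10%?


Present value formula: PV = FV / (1 + r)^t
PV = $27,000.00 / (1 + 0.071)^17
PV = $27,000.00 / 3.209379
PV = $8,412.84

PV = FV / (1 + r)^t = $8,412.84


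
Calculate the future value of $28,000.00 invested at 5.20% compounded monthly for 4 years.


Compound interest formula: A = P(1 + r/n)^(nt)
A = $28,000.00 × (1 + 0.052/12)^(12 × 4)
Growth factor: (1 + 0.052/12)^48 = 1.230660
A = $28,000.00 × 1.230660
A = $34,458.48

A = P(1 + r/n)^(nt) = $34,458.48


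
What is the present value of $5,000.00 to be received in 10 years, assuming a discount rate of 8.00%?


Present value formula: PV = FV / (1 + r)^t
PV = $5,000.00 / (1 + 0.08)^10
PV = $5,000.00 / 2.158925
PV = $2,315.97

PV = FV / (1 + r)^t = $2,315.97


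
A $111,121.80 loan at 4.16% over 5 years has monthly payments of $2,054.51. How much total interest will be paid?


Total paid over the life of the loan = PMT × n.
Total paid = $2,054.51 × 60 = $123,270.60
Total interest = total paid − principal = $123,270.60 − $111,121.80 = $12,148.80

Total interest = (PMT × n) - PV = $12,148.80


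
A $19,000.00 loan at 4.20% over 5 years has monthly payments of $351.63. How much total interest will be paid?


Total paid over the life of the loan = PMT × n.
Total paid = $351.63 × 60 = $21,097.80
Total interest = total paid − principal = $21,097.80 − $19,000.00 = $2,097.80

Total interest = (PMT × n) - PV = $2,097.80


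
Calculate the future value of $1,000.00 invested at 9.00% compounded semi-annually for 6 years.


Compound interest formula: A = P(1 + r/n)^(nt)
A = $1,000.00 × (1 + 0.09/2)^(2 × 6)
Growth factor: (1 + 0.09/2)^12 = 1.695881
A = $1,000.00 × 1.695881
A = $1,695.88

A = P(1 + r/n)^(nt) = $1,695.88


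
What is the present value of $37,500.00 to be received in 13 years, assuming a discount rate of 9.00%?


Present value formula: PV = FV / (1 + r)^t
PV = $37,500.00 / (1 + 0.09)^13
PV = $37,500.00 / 3.065805
PV = $12,231.70

PV = FV / (1 + r)^t = $12,231.70


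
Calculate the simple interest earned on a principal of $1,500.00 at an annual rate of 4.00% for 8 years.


Simple interest formula: I = P × r × t
I = $1,500.00 × 0.04 × 8
I = $480.00

I = P × r × t = $480.00


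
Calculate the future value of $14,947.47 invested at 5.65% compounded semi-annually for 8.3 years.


Compound interest formula: A = P(1 + r/n)^(nt)
A = $14,947.47 × (1 + 0.0565/2)^(2 × 8.3)
Growth factor: (1 + 0.0565/2)^16.6 = 1.587957
A = $14,947.47 × 1.587957
A = $23,735.94

A = P(1 + r/n)^(nt) = $23,735.94


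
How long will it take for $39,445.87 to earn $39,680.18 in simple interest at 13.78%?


Rearrange the simple interest formula for t:
I = P × r × t  ⇒  t = I / (P × r)
t = $39,680.18 / ($39,445.87 × 0.1378)
t = 7.3

t = I/(P×r) = 7.3 years


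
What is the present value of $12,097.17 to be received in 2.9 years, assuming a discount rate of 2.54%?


Present value formula: PV = FV / (1 + r)^t
PV = $12,097.17 / (1 + 0.0254)^2.9
PV = $12,097.17 / 1.075451
PV = $11,248.46

PV = FV / (1 + r)^t = $11,248.46


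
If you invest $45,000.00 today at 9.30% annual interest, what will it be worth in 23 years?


Future value formula: FV = PV × (1 + r)^t
FV = $45,000.00 × (1 + 0.093)^23
FV = $45,000.00 × 7.7314994
FV = $347,917.47

FV = PV × (1 + r)^t = $347,917.47


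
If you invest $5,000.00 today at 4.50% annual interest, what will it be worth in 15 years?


Future value formula: FV = PV × (1 + r)^t
FV = $5,000.00 × (1 + 0.045)^15
FV = $5,000.00 × 1.935282
FV = $9,676.41

FV = PV × (1 + r)^t = $9,676.41


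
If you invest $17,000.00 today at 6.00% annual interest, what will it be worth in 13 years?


Future value formula: FV = PV × (1 + r)^t
FV = $17,000.00 × (1 + 0.06)^13
FV = $17,000.00 × 2.132928
FV = $36,259.78

FV = PV × (1 + r)^t = $36,259.78


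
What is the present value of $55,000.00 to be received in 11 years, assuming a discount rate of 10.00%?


Present value formula: PV = FV / (1 + r)^t
PV = $55,000.00 / (1 + 0.1)^11
PV = $55,000.00 / 2.853117
PV = $19,277.16

PV = FV / (1 + r)^t = $19,277.16


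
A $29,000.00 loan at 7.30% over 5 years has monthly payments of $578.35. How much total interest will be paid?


Total paid over the life of the loan = PMT × n.
Total paid = $578.35 × 60 = $34,701.00
Total interest = total paid − principal = $34,701.00 − $29,000.00 = $5,701.00

Total interest = (PMT × n) - PV = $5,701.00


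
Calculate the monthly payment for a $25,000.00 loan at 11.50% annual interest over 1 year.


Loan payment formula: PMT = PV × r / (1 − (1 + r)^(−n))
Monthly rate r = 0.115/12 ≈ 0.00958333, n = 12 months
Denominator: 1 − (1 + 0.115/12)^(−12) = 0.1081457
PMT = $25,000.00 × (0.115/12) / 0.1081457
PMT = $2,215.38 per month

PMT = PV × r / (1-(1+r)^(-n)) = $2,215.38/month


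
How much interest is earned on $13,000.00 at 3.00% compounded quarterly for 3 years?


Compound interest earned = final amount − principal.
A = P(1 + r/n)^(nt) = $13,000.00 × (1 + 0.03/4)^(4 × 3) = $14,219.49
Interest = A − P = $14,219.49 − $13,000.00 = $1,219.49

Interest = A - P = $1,219.49


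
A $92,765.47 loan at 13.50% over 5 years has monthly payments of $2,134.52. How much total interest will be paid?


Total paid over the life of the loan = PMT × n.
Total paid = $2,134.52 × 60 = $128,071.20
Total interest = total paid − principal = $128,071.20 − $92,765.47 = $35,305.73

Total interest = (PMT × n) - PV = $35,305.73


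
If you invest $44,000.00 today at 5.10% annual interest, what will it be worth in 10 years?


Future value formula: FV = PV × (1 + r)^t
FV = $44,000.00 × (1 + 0.051)^10
FV = $44,000.00 × 1.6444746
FV = $72,356.88

FV = PV × (1 + r)^t = $72,356.88


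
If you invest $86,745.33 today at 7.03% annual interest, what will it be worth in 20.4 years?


Future value formula: FV = PV × (1 + r)^t
FV = $86,745.33 × (1 + 0.0703)^20.4
FV = $86,745.33 × 3.9986438
FV = $346,863.68

FV = PV × (1 + r)^t = $346,863.68


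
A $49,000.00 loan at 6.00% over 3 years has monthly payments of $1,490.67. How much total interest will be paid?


Total paid over the life of the loan = PMT × n.
Total paid = $1,490.67 × 36 = $53,664.12
Total interest = total paid − principal = $53,664.12 − $49,000.00 = $4,664.12

Total interest = (PMT × n) - PV = $4,664.12


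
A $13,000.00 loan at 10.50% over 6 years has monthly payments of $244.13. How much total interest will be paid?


Total paid over the life of the loan = PMT × n.
Total paid = $244.13 × 72 = $17,577.36
Total interest = total paid − principal = $17,577.36 − $13,000.00 = $4,577.36

Total interest = (PMT × n) - PV = $4,577.36


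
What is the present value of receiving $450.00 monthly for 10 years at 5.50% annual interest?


Present value of an ordinary annuity: PV = PMT × (1 − (1 + r)^(−n)) / r
Monthly rate r = 0.055/12 ≈ 0.00458333, n = 120
PV = $450.00 × (1 − (1 + 0.055/12)^(−120)) / (0.055/12)
PV = $450.00 × 92.143582
PV = $41,464.61

PV = PMT × (1-(1+r)^(-n))/r = $41,464.61


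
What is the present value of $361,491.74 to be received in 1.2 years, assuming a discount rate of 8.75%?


Present value formula: PV = FV / (1 + r)^t
PV = $361,491.74 / (1 + 0.0875)^1.2
PV = $361,491.74 / 1.1058981
PV = $326,876.17

PV = FV / (1 + r)^t = $326,876.17


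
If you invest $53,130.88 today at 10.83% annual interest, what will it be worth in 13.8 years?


Future value formula: FV = PV × (1 + r)^t
FV = $53,130.88 × (1 + 0.1083)^13.8
FV = $53,130.88 × 4.13305513
FV = $219,592.86

FV = PV × (1 + r)^t = $219,592.86


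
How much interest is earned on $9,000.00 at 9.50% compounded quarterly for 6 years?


Compound interest earned = final amount − principal.
A = P(1 + r/n)^(nt) = $9,000.00 × (1 + 0.095/4)^(4 × 6) = $15,808.71
Interest = A − P = $15,808.71 − $9,000.00 = $6,808.71

Interest = A - P = $6,808.71


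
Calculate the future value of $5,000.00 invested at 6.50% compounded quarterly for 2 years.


Compound interest formula: A = P(1 + r/n)^(nt)
A = $5,000.00 × (1 + 0.065/4)^(4 × 2)
Growth factor: (1 + 0.065/4)^8 = 1.13763899
A = $5,000.00 × 1.13763899
A = $5,688.19

A = P(1 + r/n)^(nt) = $5,688.19


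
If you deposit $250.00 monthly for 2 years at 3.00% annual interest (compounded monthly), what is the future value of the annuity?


Future value of an ordinary annuity: FV = PMT × ((1 + r)^n − 1) / r
Monthly rate r = 0.03/12 = 0.0025, n = 24
FV = $250.00 × ((1 + 0.03/12)^24 − 1) / (0.03/12)
FV = $250.00 × 24.702818
FV = $6,175.70

FV = PMT × ((1+r)^n - 1)/r = $6,175.70


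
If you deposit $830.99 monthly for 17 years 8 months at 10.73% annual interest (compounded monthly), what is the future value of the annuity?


Future value of an ordinary annuity: FV = PMT × ((1 + r)^n − 1) / r
Monthly rate r = 0.1073/12 ≈ 0.00894167, n = 212
FV = $830.99 × ((1 + 0.1073/12)^212 − 1) / (0.1073/12)
FV = $830.99 × 626.383918
FV = $520,518.77

FV = PMT × ((1+r)^n - 1)/r = $520,518.77


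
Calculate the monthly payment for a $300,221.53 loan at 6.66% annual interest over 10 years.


Loan payment formula: PMT = PV × r / (1 − (1 + r)^(−n))
Monthly rate r = 0.0666/12 = 0.00555, n = 120 months
Denominator: 1 − (1 + 0.0666/12)^(−120) = 0.4852936
PMT = $300,221.53 × (0.0666/12) / 0.4852936
PMT = $3,433.45 per month

PMT = PV × r / (1-(1+r)^(-n)) = $3,433.45/month


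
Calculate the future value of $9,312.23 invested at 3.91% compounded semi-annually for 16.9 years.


Compound interest formula: A = P(1 + r/n)^(nt)
A = $9,312.23 × (1 + 0.0391/2)^(2 × 16.9)
Growth factor: (1 + 0.0391/2)^33.8 = 1.924014
A = $9,312.23 × 1.924014
A = $17,916.86

A = P(1 + r/n)^(nt) = $17,916.86


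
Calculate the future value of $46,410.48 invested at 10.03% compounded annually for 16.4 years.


Compound interest formula: A = P(1 + r/n)^(nt)
A = $46,410.48 × (1 + 0.1003/1)^(1 × 16.4)
Growth factor: (1 + 0.1003/1)^16.4 = 4.7949298
A = $46,410.48 × 4.7949298
A = $222,534.99

A = P(1 + r/n)^(nt) = $222,534.99


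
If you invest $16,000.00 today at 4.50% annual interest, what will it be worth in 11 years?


Future value formula: FV = PV × (1 + r)^t
FV = $16,000.00 × (1 + 0.045)^11
FV = $16,000.00 × 1.622853
FV = $25,965.65

FV = PV × (1 + r)^t = $25,965.65


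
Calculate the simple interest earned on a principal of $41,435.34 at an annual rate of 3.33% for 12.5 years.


Simple interest formula: I = P × r × t
I = $41,435.34 × 0.0333 × 12.5
I = $17,247.46

I = P × r × t = $17,247.46


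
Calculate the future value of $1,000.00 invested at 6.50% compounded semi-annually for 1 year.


Compound interest formula: A = P(1 + r/n)^(nt)
A = $1,000.00 × (1 + 0.065/2)^(2 × 1)
Growth factor: (1 + 0.065/2)^2 = 1.066056
A = $1,000.00 × 1.066056
A = $1,066.06

A = P(1 + r/n)^(nt) = $1,066.06


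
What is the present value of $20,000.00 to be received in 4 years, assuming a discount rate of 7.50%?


Present value formula: PV = FV / (1 + r)^t
PV = $20,000.00 / (1 + 0.075)^4
PV = $20,000.00 / 1.335469
PV = $14,976.01

PV = FV / (1 + r)^t = $14,976.01


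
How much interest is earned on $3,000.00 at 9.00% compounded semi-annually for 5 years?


Compound interest earned = final amount − principal.
A = P(1 + r/n)^(nt) = $3,000.00 × (1 + 0.09/2)^(2 × 5) = $4,658.91
Interest = A − P = $4,658.91 − $3,000.00 = $1,658.91

Interest = A - P = $1,658.91


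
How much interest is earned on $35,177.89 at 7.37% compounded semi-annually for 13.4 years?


Compound interest earned = final amount − principal.
A = P(1 + r/n)^(nt) = $35,177.89 × (1 + 0.0737/2)^(2 × 13.4) = $92,780.51
Interest = A − P = $92,780.51 − $35,177.89 = $57,602.62

Interest = A - P = $57,602.62


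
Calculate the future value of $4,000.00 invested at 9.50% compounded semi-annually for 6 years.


Compound interest formula: A = P(1 + r/n)^(nt)
A = $4,000.00 × (1 + 0.095/2)^(2 × 6)
Growth factor: (1 + 0.095/2)^12 = 1.745213
A = $4,000.00 × 1.745213
A = $6,980.85

A = P(1 + r/n)^(nt) = $6,980.85


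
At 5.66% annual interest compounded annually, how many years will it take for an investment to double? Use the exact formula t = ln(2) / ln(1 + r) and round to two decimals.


Doubling condition: (1 + r)^t = 2
Take ln of both sides: t × ln(1 + r) = ln(2)
t = ln(2) / ln(1 + r)
t = 0.693147 / 0.055056
t = 12.59

t = ln(2) / ln(1 + r) = 12.59 years


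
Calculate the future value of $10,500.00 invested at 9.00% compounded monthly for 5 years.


Compound interest formula: A = P(1 + r/n)^(nt)
A = $10,500.00 × (1 + 0.09/12)^(12 × 5)
Growth factor: (1 + 0.09/12)^60 = 1.565681
A = $10,500.00 × 1.565681
A = $16,439.65

A = P(1 + r/n)^(nt) = $16,439.65


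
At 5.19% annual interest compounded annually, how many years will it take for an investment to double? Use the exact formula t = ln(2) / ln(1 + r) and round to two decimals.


Doubling condition: (1 + r)^t = 2
Take ln of both sides: t × ln(1 + r) = ln(2)
t = ln(2) / ln(1 + r)
t = 0.693147 / 0.050598
t = 13.70

t = ln(2) / ln(1 + r) = 13.70 years


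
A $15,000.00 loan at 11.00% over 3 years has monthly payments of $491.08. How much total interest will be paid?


Total paid over the life of the loan = PMT × n.
Total paid = $491.08 × 36 = $17,678.88
Total interest = total paid − principal = $17,678.88 − $15,000.00 = $2,678.88

Total interest = (PMT × n) - PV = $2,678.88


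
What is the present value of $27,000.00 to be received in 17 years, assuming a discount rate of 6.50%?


Present value formula: PV = FV / (1 + r)^t
PV = $27,000.00 / (1 + 0.065)^17
PV = $27,000.00 / 2.917046
PV = $9,255.94

PV = FV / (1 + r)^t = $9,255.94


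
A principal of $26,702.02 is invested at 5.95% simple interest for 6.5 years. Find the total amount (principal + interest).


Total amount formula: A = P(1 + rt) = P + P·r·t
Interest: I = P × r × t = $26,702.02 × 0.0595 × 6.5 = $10,327.01
A = P + I = $26,702.02 + $10,327.01 = $37,029.03

A = P + I = P(1 + rt) = $37,029.03


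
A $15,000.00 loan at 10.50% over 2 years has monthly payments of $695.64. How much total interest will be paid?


Total paid over the life of the loan = PMT × n.
Total paid = $695.64 × 24 = $16,695.36
Total interest = total paid − principal = $16,695.36 − $15,000.00 = $1,695.36

Total interest = (PMT × n) - PV = $1,695.36


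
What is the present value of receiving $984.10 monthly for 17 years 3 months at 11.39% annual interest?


Present value of an ordinary annuity: PV = PMT × (1 − (1 + r)^(−n)) / r
Monthly rate r = 0.1139/12 ≈ 0.00949167, n = 207
PV = $984.10 × (1 − (1 + 0.1139/12)^(−207)) / (0.1139/12)
PV = $984.10 × 90.448559
PV = $89,010.43

PV = PMT × (1-(1+r)^(-n))/r = $89,010.43


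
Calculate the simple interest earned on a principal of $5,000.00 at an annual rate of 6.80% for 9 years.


Simple interest formula: I = P × r × t
I = $5,000.00 × 0.068 × 9
I = $3,060.00

I = P × r × t = $3,060.00


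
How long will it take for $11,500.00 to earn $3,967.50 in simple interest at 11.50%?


Rearrange the simple interest formula for t:
I = P × r × t  ⇒  t = I / (P × r)
t = $3,967.50 / ($11,500.00 × 0.115)
t = 3

t = I/(P×r) = 3 years


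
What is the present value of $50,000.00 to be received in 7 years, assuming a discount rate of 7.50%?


Present value formula: PV = FV / (1 + r)^t
PV = $50,000.00 / (1 + 0.075)^7
PV = $50,000.00 / 1.659049
PV = $30,137.75

PV = FV / (1 + r)^t = $30,137.75


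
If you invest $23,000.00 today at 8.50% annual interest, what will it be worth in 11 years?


Future value formula: FV = PV × (1 + r)^t
FV = $23,000.00 × (1 + 0.085)^11
FV = $23,000.00 × 2.453167
FV = $56,422.84

FV = PV × (1 + r)^t = $56,422.84


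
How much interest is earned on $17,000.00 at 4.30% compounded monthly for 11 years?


Compound interest earned = final amount − principal.
A = P(1 + r/n)^(nt) = $17,000.00 × (1 + 0.043/12)^(12 × 11) = $27,258.57
Interest = A − P = $27,258.57 − $17,000.00 = $10,258.57

Interest = A - P = $10,258.57


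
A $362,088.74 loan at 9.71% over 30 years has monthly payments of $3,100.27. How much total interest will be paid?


Total paid over the life of the loan = PMT × n.
Total paid = $3,100.27 × 360 = $1,116,097.20
Total interest = total paid − principal = $1,116,097.20 − $362,088.74 = $754,008.46

Total interest = (PMT × n) - PV = $754,008.46


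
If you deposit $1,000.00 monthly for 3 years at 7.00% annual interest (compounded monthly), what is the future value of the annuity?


Future value of an ordinary annuity: FV = PMT × ((1 + r)^n − 1) / r
Monthly rate r = 0.07/12 ≈ 0.00583333, n = 36
FV = $1,000.00 × ((1 + 0.07/12)^36 − 1) / (0.07/12)
FV = $1,000.00 × 39.930101
FV = $39,930.10

FV = PMT × ((1+r)^n - 1)/r = $39,930.10


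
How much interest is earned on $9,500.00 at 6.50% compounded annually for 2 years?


Compound interest earned = final amount − principal.
A = P(1 + r/n)^(nt) = $9,500.00 × (1 + 0.065/1)^(1 × 2) = $10,775.14
Interest = A − P = $10,775.14 − $9,500.00 = $1,275.14

Interest = A - P = $1,275.14


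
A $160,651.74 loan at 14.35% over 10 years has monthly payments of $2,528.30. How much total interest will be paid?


Total paid over the life of the loan = PMT × n.
Total paid = $2,528.30 × 120 = $303,396.00
Total interest = total paid − principal = $303,396.00 − $160,651.74 = $142,744.26

Total interest = (PMT × n) - PV = $142,744.26


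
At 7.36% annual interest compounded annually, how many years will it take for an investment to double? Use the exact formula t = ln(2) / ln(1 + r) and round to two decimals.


Doubling condition: (1 + r)^t = 2
Take ln of both sides: t × ln(1 + r) = ln(2)
t = ln(2) / ln(1 + r)
t = 0.693147 / 0.071017
t = 9.76

t = ln(2) / ln(1 + r) = 9.76 years


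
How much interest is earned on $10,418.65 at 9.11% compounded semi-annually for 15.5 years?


Compound interest earned = final amount − principal.
A = P(1 + r/n)^(nt) = $10,418.65 × (1 + 0.0911/2)^(2 × 15.5) = $41,447.70
Interest = A − P = $41,447.70 − $10,418.65 = $31,029.05

Interest = A - P = $31,029.05


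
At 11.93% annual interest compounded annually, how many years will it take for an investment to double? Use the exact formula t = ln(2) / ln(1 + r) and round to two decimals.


Doubling condition: (1 + r)^t = 2
Take ln of both sides: t × ln(1 + r) = ln(2)
t = ln(2) / ln(1 + r)
t = 0.693147 / 0.112703
t = 6.15

t = ln(2) / ln(1 + r) = 6.15 years


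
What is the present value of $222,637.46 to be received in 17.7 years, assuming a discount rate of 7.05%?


Present value formula: PV = FV / (1 + r)^t
PV = $222,637.46 / (1 + 0.0705)^17.7
PV = $222,637.46 / 3.339520
PV = $66,667.50

PV = FV / (1 + r)^t = $66,667.50


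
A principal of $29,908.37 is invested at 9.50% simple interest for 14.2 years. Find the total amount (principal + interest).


Total amount formula: A = P(1 + rt) = P + P·r·t
Interest: I = P × r × t = $29,908.37 × 0.095 × 14.2 = $40,346.39
A = P + I = $29,908.37 + $40,346.39 = $70,254.76

A = P + I = P(1 + rt) = $70,254.76


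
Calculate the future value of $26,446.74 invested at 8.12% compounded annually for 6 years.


Compound interest formula: A = P(1 + r/n)^(nt)
A = $26,446.74 × (1 + 0.0812/1)^(1 × 6)
Growth factor: (1 + 0.0812/1)^6 = 1.597483
A = $26,446.74 × 1.597483
A = $42,248.22

A = P(1 + r/n)^(nt) = $42,248.22


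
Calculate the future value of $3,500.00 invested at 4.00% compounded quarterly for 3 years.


Compound interest formula: A = P(1 + r/n)^(nt)
A = $3,500.00 × (1 + 0.04/4)^(4 × 3)
Growth factor: (1 + 0.04/4)^12 = 1.126825
A = $3,500.00 × 1.126825
A = $3,943.89

A = P(1 + r/n)^(nt) = $3,943.89


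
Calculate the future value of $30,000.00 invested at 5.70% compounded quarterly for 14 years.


Compound interest formula: A = P(1 + r/n)^(nt)
A = $30,000.00 × (1 + 0.057/4)^(4 × 14)
Growth factor: (1 + 0.057/4)^56 = 2.2086196
A = $30,000.00 × 2.2086196
A = $66,258.59

A = P(1 + r/n)^(nt) = $66,258.59


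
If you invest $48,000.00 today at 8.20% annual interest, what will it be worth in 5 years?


Future value formula: FV = PV × (1 + r)^t
FV = $48,000.00 × (1 + 0.082)^5
FV = $48,000.00 × 1.48298345
FV = $71,183.21

FV = PV × (1 + r)^t = $71,183.21


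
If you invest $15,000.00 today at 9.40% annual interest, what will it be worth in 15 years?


Future value formula: FV = PV × (1 + r)^t
FV = $15,000.00 × (1 + 0.094)^15
FV = $15,000.00 × 3.8482194
FV = $57,723.29

FV = PV × (1 + r)^t = $57,723.29


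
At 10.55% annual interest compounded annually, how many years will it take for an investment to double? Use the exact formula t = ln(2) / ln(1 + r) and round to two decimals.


Doubling condition: (1 + r)^t = 2
Take ln of both sides: t × ln(1 + r) = ln(2)
t = ln(2) / ln(1 + r)
t = 0.693147 / 0.100298
t = 6.91

t = ln(2) / ln(1 + r) = 6.91 years


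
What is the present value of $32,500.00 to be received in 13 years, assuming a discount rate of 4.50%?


Present value formula: PV = FV / (1 + r)^t
PV = $32,500.00 / (1 + 0.045)^13
PV = $32,500.00 / 1.772196
PV = $18,338.83

PV = FV / (1 + r)^t = $18,338.83


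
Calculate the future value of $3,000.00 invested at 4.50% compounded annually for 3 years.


Compound interest formula: A = P(1 + r/n)^(nt)
A = $3,000.00 × (1 + 0.045/1)^(1 × 3)
Growth factor: (1 + 0.045/1)^3 = 1.141166
A = $3,000.00 × 1.141166
A = $3,423.50

A = P(1 + r/n)^(nt) = $3,423.50


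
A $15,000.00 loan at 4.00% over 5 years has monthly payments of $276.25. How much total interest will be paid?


Total paid over the life of the loan = PMT × n.
Total paid = $276.25 × 60 = $16,575.00
Total interest = total paid − principal = $16,575.00 − $15,000.00 = $1,575.00

Total interest = (PMT × n) - PV = $1,575.00


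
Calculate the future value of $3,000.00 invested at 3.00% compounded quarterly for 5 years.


Compound interest formula: A = P(1 + r/n)^(nt)
A = $3,000.00 × (1 + 0.03/4)^(4 × 5)
Growth factor: (1 + 0.03/4)^20 = 1.161184
A = $3,000.00 × 1.161184
A = $3,483.55

A = P(1 + r/n)^(nt) = $3,483.55


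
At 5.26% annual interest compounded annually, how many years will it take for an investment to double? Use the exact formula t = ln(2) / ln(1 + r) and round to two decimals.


Doubling condition: (1 + r)^t = 2
Take ln of both sides: t × ln(1 + r) = ln(2)
t = ln(2) / ln(1 + r)
t = 0.693147 / 0.051263
t = 13.52

t = ln(2) / ln(1 + r) = 13.52 years


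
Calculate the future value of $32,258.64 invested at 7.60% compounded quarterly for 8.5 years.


Compound interest formula: A = P(1 + r/n)^(nt)
A = $32,258.64 × (1 + 0.076/4)^(4 × 8.5)
Growth factor: (1 + 0.076/4)^34 = 1.8963664
A = $32,258.64 × 1.8963664
A = $61,174.20

A = P(1 + r/n)^(nt) = $61,174.20


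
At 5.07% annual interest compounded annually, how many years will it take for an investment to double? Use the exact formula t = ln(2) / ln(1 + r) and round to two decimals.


Doubling condition: (1 + r)^t = 2
Take ln of both sides: t × ln(1 + r) = ln(2)
t = ln(2) / ln(1 + r)
t = 0.693147 / 0.049457
t = 14.02

t = ln(2) / ln(1 + r) = 14.02 years


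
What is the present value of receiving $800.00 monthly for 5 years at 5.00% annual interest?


Present value of an ordinary annuity: PV = PMT × (1 − (1 + r)^(−n)) / r
Monthly rate r = 0.05/12 ≈ 0.00416667, n = 60
PV = $800.00 × (1 − (1 + 0.05/12)^(−60)) / (0.05/12)
PV = $800.00 × 52.9907063
PV = $42,392.57

PV = PMT × (1-(1+r)^(-n))/r = $42,392.57
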